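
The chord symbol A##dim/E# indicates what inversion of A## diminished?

second inversion

A##dim/E# means A## diminished with E# in the bass. E# is the fifth of A## diminished (A##–C##–E#), so this is second inversion.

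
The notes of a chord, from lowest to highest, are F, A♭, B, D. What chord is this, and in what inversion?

The distinct note names are F, Ab, B, D. Stacked in thirds they read B–D–F–Ab, which is a diminished seventh chord on B.
With the fifth (F) in the bass, the chord is in second inversion (figured bass 4/3).

B diminished seventh, second inversion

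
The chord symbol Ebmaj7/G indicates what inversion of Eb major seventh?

first inversion

Ebmaj7/G means Eb major seventh with G in the bass. G is the third of Eb major seventh (Eb–G–Bb–D), so this is first inversion.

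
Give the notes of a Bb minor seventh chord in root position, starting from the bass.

The chord tones are Bb–Db–F–Ab. With the root (Bb) lowest for root position: Bb, Db, F, Ab.

Bb, Db, F, Ab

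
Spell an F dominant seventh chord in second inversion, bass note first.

C, Eb, F, A

The chord tones are F–A–C–Eb. With the fifth (C) lowest for second inversion: C, Eb, F, A.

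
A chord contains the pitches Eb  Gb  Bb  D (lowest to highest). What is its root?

Eb, Gb, Bb, D are the tones of an Eb minor-major seventh chord (Eb–Gb–Bb–D), making Eb the root.

Eb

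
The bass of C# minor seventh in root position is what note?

C#

The root of C# minor seventh (C#–E–G#–B) is C#; that is the bass in root position.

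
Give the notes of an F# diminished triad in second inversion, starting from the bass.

F# diminished is F#–A–C. Second inversion puts the fifth (C) in the bass, with the remaining tones above: C, F#, A.

C, F#, A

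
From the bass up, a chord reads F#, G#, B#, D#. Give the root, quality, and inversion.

Reducing to letter names: F#, G#, B#, D#. These stack in thirds as G#–B#–D#–F# — a G# dominant seventh chord.
With the seventh (F#) in the bass, the chord is in third inversion (figured bass 4/2).

G# dominant seventh, third inversion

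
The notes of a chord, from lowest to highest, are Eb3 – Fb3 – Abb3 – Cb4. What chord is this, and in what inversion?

The pitch classes Eb, Fb, Abb, Cb arrange in thirds as Fb–Abb–Cb–Eb: an Fb minor-major seventh chord.
Eb is the seventh of Fb minor-major seventh; seventh in the bass means third inversion (figured bass 4/2).

Fb minor-major seventh, third inversion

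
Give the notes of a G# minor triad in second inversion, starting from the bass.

D#, G#, B

G# minor is G#–B–D#. Second inversion puts the fifth (D#) in the bass, with the remaining tones above: D#, G#, B.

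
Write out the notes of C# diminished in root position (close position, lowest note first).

C#, E, G

C# diminished is C#–E–G. Root position puts the root (C#) in the bass, with the remaining tones above: C#, E, G.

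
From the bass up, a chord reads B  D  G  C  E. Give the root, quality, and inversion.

C major ninth, third inversion

The pitch classes B, D, G, C, E arrange in thirds as C–E–G–B–D: a C major ninth chord.
The lowest note is B, the seventh of the chord, so this is third inversion.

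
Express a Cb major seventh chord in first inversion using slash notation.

Cbmaj7/Eb

First inversion of Cb major seventh has the third (Eb) in the bass. As a slash chord: Cbmaj7/Eb.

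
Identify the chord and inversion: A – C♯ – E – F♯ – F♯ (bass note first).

The pitch classes A, C#, E, F# arrange in thirds as F#–A–C#–E: an F# minor seventh chord.
The lowest note is A, the third of the chord, so this is first inversion (figured bass 6/5).

F# minor seventh, first inversion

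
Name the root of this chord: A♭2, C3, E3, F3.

F

Reordering Ab, C, E, F into stacked thirds gives F–Ab–C–E; the bottom of that stack, F, is the root.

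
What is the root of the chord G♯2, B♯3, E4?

E

G#, B#, E are the tones of an E augmented triad (E–G#–B#), making E the root.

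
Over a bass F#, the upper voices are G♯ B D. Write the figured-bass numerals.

4/2

The notes F#, G#, B, D stack in thirds as G#–B–D–F# — a G# half-diminished seventh chord. The bass F# is the seventh, so this is third inversion: figured 4/2.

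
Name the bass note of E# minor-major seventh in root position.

E#

The root of E# minor-major seventh (E#–G#–B#–D##) is E#; that is the bass in root position.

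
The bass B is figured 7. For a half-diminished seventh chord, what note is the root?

B

The figures 7 mean the root of the chord is in the bass. If B is the root of a half-diminished seventh chord, the root is B (chord tones B–D–F–A).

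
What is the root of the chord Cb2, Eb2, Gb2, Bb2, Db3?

Cb

Cb, Eb, Gb, Bb, Db are the tones of a Cb major ninth chord (Cb–Eb–Gb–Bb–Db), making Cb the root.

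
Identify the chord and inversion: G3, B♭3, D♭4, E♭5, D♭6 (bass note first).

Eb dominant seventh, first inversion

The pitch classes G, Bb, Db, Eb arrange in thirds as Eb–G–Bb–Db: an Eb dominant seventh chord.
The lowest note is G, the third of the chord, so this is first inversion (figured bass 6/5).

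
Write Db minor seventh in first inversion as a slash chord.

Dbm7/Fb

First inversion of Db minor seventh has the third (Fb) in the bass. As a slash chord: Dbm7/Fb.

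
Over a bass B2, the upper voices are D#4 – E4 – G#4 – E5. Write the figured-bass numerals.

4/3

The notes B, D#, E, G# stack in thirds as E–G#–B–D# — an E major seventh chord. The bass B is the fifth, so this is second inversion: figured 4/3.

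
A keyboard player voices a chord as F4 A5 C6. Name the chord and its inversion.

F major, root position

The pitch classes F, A, C arrange in thirds as F–A–C: an F major triad.
F is the root of F major; root in the bass means root position (figured bass 5/3).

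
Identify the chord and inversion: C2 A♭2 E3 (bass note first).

Ab augmented, first inversion

Reducing to letter names: C, Ab, E. These stack in thirds as Ab–C–E — an Ab augmented triad.
C is the third of Ab augmented; third in the bass means first inversion (figured bass 6).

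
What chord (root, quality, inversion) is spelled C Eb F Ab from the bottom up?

The distinct note names are C, Eb, F, Ab. Stacked in thirds they read F–Ab–C–Eb, which is a minor seventh chord on F.
C is the fifth of F minor seventh; fifth in the bass means second inversion (figured bass 4/3).

F minor seventh, second inversion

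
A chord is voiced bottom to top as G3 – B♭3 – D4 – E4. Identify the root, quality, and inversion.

Reducing to letter names: G, Bb, D, E. These stack in thirds as E–G–Bb–D — an E half-diminished seventh chord.
G is the third of E half-diminished seventh; third in the bass means first inversion (figured bass 6/5).

E half-diminished seventh, first inversion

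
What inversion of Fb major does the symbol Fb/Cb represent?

Fb/Cb means Fb major with Cb in the bass. Cb is the fifth of Fb major (Fb–Ab–Cb), so this is second inversion.

second inversion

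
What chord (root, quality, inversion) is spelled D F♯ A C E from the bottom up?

D dominant ninth, root position

The pitch classes D, F#, A, C, E arrange in thirds as D–F#–A–C–E: a D dominant ninth chord.
D is the root of D dominant ninth; root in the bass means root position.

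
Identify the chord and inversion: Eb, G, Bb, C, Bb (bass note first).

The pitch classes Eb, G, Bb, C arrange in thirds as C–Eb–G–Bb: a C minor seventh chord.
Eb is the third of C minor seventh; third in the bass means first inversion (figured bass 6/5).

C minor seventh, first inversion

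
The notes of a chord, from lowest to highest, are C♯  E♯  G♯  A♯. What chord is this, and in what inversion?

A# minor seventh, first inversion

Reducing to letter names: C#, E#, G#, A#. These stack in thirds as A#–C#–E#–G# — an A# minor seventh chord.
With the third (C#) in the bass, the chord is in first inversion (figured bass 6/5).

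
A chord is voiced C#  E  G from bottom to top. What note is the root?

C#

C#, E, G are the tones of a C# diminished triad (C#–E–G), making C# the root.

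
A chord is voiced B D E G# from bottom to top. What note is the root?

Reordering B, D, E, G# into stacked thirds gives E–G#–B–D; the bottom of that stack, E, is the root.

E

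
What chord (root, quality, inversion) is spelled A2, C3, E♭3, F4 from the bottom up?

F dominant seventh, first inversion

Reducing to letter names: A, C, Eb, F. These stack in thirds as F–A–C–Eb — an F dominant seventh chord.
A is the third of F dominant seventh; third in the bass means first inversion (figured bass 6/5).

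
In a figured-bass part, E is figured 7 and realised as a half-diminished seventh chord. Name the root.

The figures 7 mean the root of the chord is in the bass. If E is the root of a half-diminished seventh chord, the root is E (chord tones E–G–Bb–D).

E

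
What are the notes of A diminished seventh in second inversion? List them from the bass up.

Eb, Gb, A, C

Spelling A diminished seventh: A–C–Eb–Gb. In second inversion the fifth is bass, giving Eb, Gb, A, C from the bottom.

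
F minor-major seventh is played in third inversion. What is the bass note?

F minor-major seventh is F–Ab–C–E. Third inversion places the seventh in the bass: E.

E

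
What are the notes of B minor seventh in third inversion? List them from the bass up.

B minor seventh is B–D–F#–A. Third inversion puts the seventh (A) in the bass, with the remaining tones above: A, B, D, F#.

A, B, D, F#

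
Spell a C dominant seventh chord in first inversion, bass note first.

The chord tones are C–E–G–Bb. With the third (E) lowest for first inversion: E, G, Bb, C.

E, G, Bb, C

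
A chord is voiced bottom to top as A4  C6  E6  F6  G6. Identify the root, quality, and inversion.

The distinct note names are A, C, E, F, G. Stacked in thirds they read F–A–C–E–G, which is a major ninth chord on F.
A is the third of F major ninth; third in the bass means first inversion.

F major ninth, first inversion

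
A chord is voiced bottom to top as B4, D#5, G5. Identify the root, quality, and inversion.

G augmented, first inversion

The distinct note names are B, D#, G. Stacked in thirds they read G–B–D#, which is an augmented triad on G.
B is the third of G augmented; third in the bass means first inversion (figured bass 6).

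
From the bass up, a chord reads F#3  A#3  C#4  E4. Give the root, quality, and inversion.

F# dominant seventh, root position

Reducing to letter names: F#, A#, C#, E. These stack in thirds as F#–A#–C#–E — an F# dominant seventh chord.
With the root (F#) in the bass, the chord is in root position (figured bass 7).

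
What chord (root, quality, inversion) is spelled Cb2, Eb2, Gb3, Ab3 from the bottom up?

Ab minor seventh, first inversion

The pitch classes Cb, Eb, Gb, Ab arrange in thirds as Ab–Cb–Eb–Gb: an Ab minor seventh chord.
The lowest note is Cb, the third of the chord, so this is first inversion (figured bass 6/5).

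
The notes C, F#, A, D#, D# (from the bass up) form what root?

The distinct letter names are C, F#, A, D#. Arranged as a stack of thirds they read D#–F#–A–C, so D# is the root (a D# diminished seventh chord).

D#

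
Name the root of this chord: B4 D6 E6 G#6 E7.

Reordering B, D, E, G# into stacked thirds gives E–G#–B–D; the bottom of that stack, E, is the root.

E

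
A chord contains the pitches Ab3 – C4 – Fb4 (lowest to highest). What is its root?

The distinct letter names are Ab, C, Fb. Arranged as a stack of thirds they read Fb–Ab–C, so Fb is the root (an Fb augmented triad).

Fb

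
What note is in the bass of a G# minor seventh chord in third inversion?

F#

In third inversion the seventh is lowest. For G# minor seventh (G#–B–D#–F#) that is F#.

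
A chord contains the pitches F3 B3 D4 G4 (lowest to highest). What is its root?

F, B, D, G are the tones of a G dominant seventh chord (G–B–D–F), making G the root.

G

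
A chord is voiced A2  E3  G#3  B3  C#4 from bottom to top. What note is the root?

A

Reordering A, E, G#, B, C# into stacked thirds gives A–C#–E–G#–B; the bottom of that stack, A, is the root.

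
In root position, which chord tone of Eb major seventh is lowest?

In root position the root is lowest. For Eb major seventh (Eb–G–Bb–D) that is Eb.

Eb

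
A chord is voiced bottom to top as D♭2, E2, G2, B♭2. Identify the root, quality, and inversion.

E diminished seventh, third inversion

The pitch classes Db, E, G, Bb arrange in thirds as E–G–Bb–Db: an E diminished seventh chord.
With the seventh (Db) in the bass, the chord is in third inversion (figured bass 4/2).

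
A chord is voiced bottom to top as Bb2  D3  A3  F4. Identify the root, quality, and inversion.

Bb major seventh, root position

The distinct note names are Bb, D, A, F. Stacked in thirds they read Bb–D–F–A, which is a major seventh chord on Bb.
Bb is the root of Bb major seventh; root in the bass means root position (figured bass 7).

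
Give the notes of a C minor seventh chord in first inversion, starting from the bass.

Eb, G, Bb, C

C minor seventh is C–Eb–G–Bb. First inversion puts the third (Eb) in the bass, with the remaining tones above: Eb, G, Bb, C.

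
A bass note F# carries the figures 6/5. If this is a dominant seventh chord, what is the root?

The figures 6/5 mean the third of the chord is in the bass. If F# is the third of a dominant seventh chord, the root is D (chord tones D–F#–A–C).

D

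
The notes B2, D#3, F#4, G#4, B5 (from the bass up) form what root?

B, D#, F#, G# are the tones of a G# minor seventh chord (G#–B–D#–F#), making G# the root.

G#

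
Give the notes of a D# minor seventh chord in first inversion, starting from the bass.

F#, A#, C#, D#

Spelling D# minor seventh: D#–F#–A#–C#. In first inversion the third is bass, giving F#, A#, C#, D# from the bottom.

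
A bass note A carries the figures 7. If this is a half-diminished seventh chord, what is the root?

The figures 7 mean the root of the chord is in the bass. If A is the root of a half-diminished seventh chord, the root is A (chord tones A–C–Eb–G).

A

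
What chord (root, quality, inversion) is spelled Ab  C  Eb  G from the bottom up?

Reducing to letter names: Ab, C, Eb, G. These stack in thirds as Ab–C–Eb–G — an Ab major seventh chord.
With the root (Ab) in the bass, the chord is in root position (figured bass 7).

Ab major seventh, root position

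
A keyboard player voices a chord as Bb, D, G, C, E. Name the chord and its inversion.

The pitch classes Bb, D, G, C, E arrange in thirds as C–E–G–Bb–D: a C dominant ninth chord.
Bb is the seventh of C dominant ninth; seventh in the bass means third inversion.

C dominant ninth, third inversion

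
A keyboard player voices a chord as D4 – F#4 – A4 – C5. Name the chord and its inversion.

D dominant seventh, root position

Reducing to letter names: D, F#, A, C. These stack in thirds as D–F#–A–C — a D dominant seventh chord.
The lowest note is D, the root of the chord, so this is root position (figured bass 7).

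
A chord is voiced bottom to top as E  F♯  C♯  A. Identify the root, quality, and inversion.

The pitch classes E, F#, C#, A arrange in thirds as F#–A–C#–E: an F# minor seventh chord.
With the seventh (E) in the bass, the chord is in third inversion (figured bass 4/2).

F# minor seventh, third inversion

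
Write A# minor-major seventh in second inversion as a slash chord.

Second inversion of A# minor-major seventh has the fifth (E#) in the bass. As a slash chord: A#m(maj7)/E#.

A#m(maj7)/E#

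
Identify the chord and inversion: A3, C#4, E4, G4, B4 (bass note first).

Reducing to letter names: A, C#, E, G, B. These stack in thirds as A–C#–E–G–B — an A dominant ninth chord.
With the root (A) in the bass, the chord is in root position.

A dominant ninth, root position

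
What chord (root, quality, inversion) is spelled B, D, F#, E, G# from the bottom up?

E dominant ninth, second inversion

The pitch classes B, D, F#, E, G# arrange in thirds as E–G#–B–D–F#: an E dominant ninth chord.
The lowest note is B, the fifth of the chord, so this is second inversion.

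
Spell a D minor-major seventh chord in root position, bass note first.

Spelling D minor-major seventh: D–F–A–C#. In root position the root is bass, giving D, F, A, C# from the bottom.

D, F, A, C#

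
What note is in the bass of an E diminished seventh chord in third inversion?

In third inversion the seventh is lowest. For E diminished seventh (E–G–Bb–Db) that is Db.

Db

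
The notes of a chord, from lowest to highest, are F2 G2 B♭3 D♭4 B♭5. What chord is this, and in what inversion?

The pitch classes F, G, Bb, Db arrange in thirds as G–Bb–Db–F: a G half-diminished seventh chord.
With the seventh (F) in the bass, the chord is in third inversion (figured bass 4/2).

G half-diminished seventh, third inversion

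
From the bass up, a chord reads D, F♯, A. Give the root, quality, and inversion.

D major, root position

Reducing to letter names: D, F#, A. These stack in thirds as D–F#–A — a D major triad.
D is the root of D major; root in the bass means root position (figured bass 5/3).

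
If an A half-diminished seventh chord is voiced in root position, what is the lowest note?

The root of A half-diminished seventh (A–C–Eb–G) is A; that is the bass in root position.

A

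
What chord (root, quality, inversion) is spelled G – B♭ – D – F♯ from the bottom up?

The distinct note names are G, Bb, D, F#. Stacked in thirds they read G–Bb–D–F#, which is a minor-major seventh chord on G.
With the root (G) in the bass, the chord is in root position (figured bass 7).

G minor-major seventh, root position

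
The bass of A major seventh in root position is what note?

A

The root of A major seventh (A–C#–E–G#) is A; that is the bass in root position.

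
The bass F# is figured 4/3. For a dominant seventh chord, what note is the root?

B

The figures 4/3 mean the fifth of the chord is in the bass. If F# is the fifth of a dominant seventh chord, the root is B (chord tones B–D#–F#–A).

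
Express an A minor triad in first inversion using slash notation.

First inversion of A minor has the third (C) in the bass. As a slash chord: Am/C.

Am/C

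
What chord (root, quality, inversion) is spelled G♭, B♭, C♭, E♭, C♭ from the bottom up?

The distinct note names are Gb, Bb, Cb, Eb. Stacked in thirds they read Cb–Eb–Gb–Bb, which is a major seventh chord on Cb.
Gb is the fifth of Cb major seventh; fifth in the bass means second inversion (figured bass 4/3).

Cb major seventh, second inversion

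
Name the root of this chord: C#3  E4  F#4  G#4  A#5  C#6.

C#, E, F#, G#, A# are the tones of an F# dominant ninth chord (F#–A#–C#–E–G#), making F# the root.

F#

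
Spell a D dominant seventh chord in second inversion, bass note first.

D dominant seventh is D–F#–A–C. Second inversion puts the fifth (A) in the bass, with the remaining tones above: A, C, D, F#.

A, C, D, F#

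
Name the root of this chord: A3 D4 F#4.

D

The distinct letter names are A, D, F#. Arranged as a stack of thirds they read D–F#–A, so D is the root (a D major triad).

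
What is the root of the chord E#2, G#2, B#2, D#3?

E#

The distinct letter names are E#, G#, B#, D#. Arranged as a stack of thirds they read E#–G#–B#–D#, so E# is the root (an E# minor seventh chord).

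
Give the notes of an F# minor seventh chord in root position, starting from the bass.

F#, A, C#, E

F# minor seventh is F#–A–C#–E. Root position puts the root (F#) in the bass, with the remaining tones above: F#, A, C#, E.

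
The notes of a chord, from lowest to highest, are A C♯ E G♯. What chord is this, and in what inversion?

A major seventh, root position

Reducing to letter names: A, C#, E, G#. These stack in thirds as A–C#–E–G# — an A major seventh chord.
The lowest note is A, the root of the chord, so this is root position (figured bass 7).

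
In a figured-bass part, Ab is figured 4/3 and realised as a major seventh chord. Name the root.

Db

The figures 4/3 mean the fifth of the chord is in the bass. If Ab is the fifth of a major seventh chord, the root is Db (chord tones Db–F–Ab–C).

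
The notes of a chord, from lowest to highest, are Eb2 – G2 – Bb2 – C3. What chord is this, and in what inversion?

C minor seventh, first inversion

Reducing to letter names: Eb, G, Bb, C. These stack in thirds as C–Eb–G–Bb — a C minor seventh chord.
The lowest note is Eb, the third of the chord, so this is first inversion (figured bass 6/5).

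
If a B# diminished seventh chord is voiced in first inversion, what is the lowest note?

D#

The third of B# diminished seventh (B#–D#–F#–A) is D#; that is the bass in first inversion.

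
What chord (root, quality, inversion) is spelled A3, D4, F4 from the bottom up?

The pitch classes A, D, F arrange in thirds as D–F–A: a D minor triad.
With the fifth (A) in the bass, the chord is in second inversion (figured bass 6/4).

D minor, second inversion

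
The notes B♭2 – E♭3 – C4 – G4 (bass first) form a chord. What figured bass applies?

4/2

The notes Bb, Eb, C, G stack in thirds as C–Eb–G–Bb — a C minor seventh chord. The bass Bb is the seventh, so this is third inversion: figured 4/2.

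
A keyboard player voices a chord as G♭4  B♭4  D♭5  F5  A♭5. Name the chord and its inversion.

Gb major ninth, root position

The distinct note names are Gb, Bb, Db, F, Ab. Stacked in thirds they read Gb–Bb–Db–F–Ab, which is a major ninth chord on Gb.
Gb is the root of Gb major ninth; root in the bass means root position.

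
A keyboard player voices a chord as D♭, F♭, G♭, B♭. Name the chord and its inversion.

The distinct note names are Db, Fb, Gb, Bb. Stacked in thirds they read Gb–Bb–Db–Fb, which is a dominant seventh chord on Gb.
With the fifth (Db) in the bass, the chord is in second inversion (figured bass 4/3).

Gb dominant seventh, second inversion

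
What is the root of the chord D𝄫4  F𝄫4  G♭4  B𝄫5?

Gb

The distinct letter names are Dbb, Fbb, Gb, Bbb. Arranged as a stack of thirds they read Gb–Bbb–Dbb–Fbb, so Gb is the root (a Gb diminished seventh chord).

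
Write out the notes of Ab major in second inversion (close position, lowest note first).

Eb, Ab, C

Spelling Ab major: Ab–C–Eb. In second inversion the fifth is bass, giving Eb, Ab, C from the bottom.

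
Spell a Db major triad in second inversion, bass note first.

Spelling Db major: Db–F–Ab. In second inversion the fifth is bass, giving Ab, Db, F from the bottom.

Ab, Db, F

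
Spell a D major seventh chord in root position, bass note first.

D major seventh is D–F#–A–C#. Root position puts the root (D) in the bass, with the remaining tones above: D, F#, A, C#.

D, F#, A, C#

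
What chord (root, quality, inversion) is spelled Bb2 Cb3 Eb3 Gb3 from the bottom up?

Cb major seventh, third inversion

The distinct note names are Bb, Cb, Eb, Gb. Stacked in thirds they read Cb–Eb–Gb–Bb, which is a major seventh chord on Cb.
Bb is the seventh of Cb major seventh; seventh in the bass means third inversion (figured bass 4/2).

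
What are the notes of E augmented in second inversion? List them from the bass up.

The chord tones are E–G#–B#. With the fifth (B#) lowest for second inversion: B#, E, G#.

B#, E, G#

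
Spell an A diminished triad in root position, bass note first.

The chord tones are A–C–Eb. With the root (A) lowest for root position: A, C, Eb.

A, C, Eb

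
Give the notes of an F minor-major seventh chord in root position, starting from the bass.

F, Ab, C, E

Spelling F minor-major seventh: F–Ab–C–E. In root position the root is bass, giving F, Ab, C, E from the bottom.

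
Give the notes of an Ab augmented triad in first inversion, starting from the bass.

C, E, Ab

Ab augmented is Ab–C–E. First inversion puts the third (C) in the bass, with the remaining tones above: C, E, Ab.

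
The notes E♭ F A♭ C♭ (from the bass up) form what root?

F

Reordering Eb, F, Ab, Cb into stacked thirds gives F–Ab–Cb–Eb; the bottom of that stack, F, is the root.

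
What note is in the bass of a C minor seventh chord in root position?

C minor seventh is C–Eb–G–Bb. Root position places the root in the bass: C.

C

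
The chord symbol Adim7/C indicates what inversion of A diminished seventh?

first inversion

Adim7/C means A diminished seventh with C in the bass. C is the third of A diminished seventh (A–C–Eb–Gb), so this is first inversion.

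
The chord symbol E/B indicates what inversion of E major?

second inversion

E/B means E major with B in the bass. B is the fifth of E major (E–G#–B), so this is second inversion.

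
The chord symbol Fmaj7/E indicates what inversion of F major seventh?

third inversion

Fmaj7/E means F major seventh with E in the bass. E is the seventh of F major seventh (F–A–C–E), so this is third inversion.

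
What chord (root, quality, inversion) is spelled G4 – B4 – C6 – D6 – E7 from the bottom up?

C major ninth, second inversion

The distinct note names are G, B, C, D, E. Stacked in thirds they read C–E–G–B–D, which is a major ninth chord on C.
The lowest note is G, the fifth of the chord, so this is second inversion.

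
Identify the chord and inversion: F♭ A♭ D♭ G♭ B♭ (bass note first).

Gb dominant ninth, third inversion

Reducing to letter names: Fb, Ab, Db, Gb, Bb. These stack in thirds as Gb–Bb–Db–Fb–Ab — a Gb dominant ninth chord.
With the seventh (Fb) in the bass, the chord is in third inversion.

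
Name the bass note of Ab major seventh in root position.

Ab

Ab major seventh is Ab–C–Eb–G. Root position places the root in the bass: Ab.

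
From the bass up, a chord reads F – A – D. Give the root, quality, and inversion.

D minor, first inversion

The distinct note names are F, A, D. Stacked in thirds they read D–F–A, which is a minor triad on D.
With the third (F) in the bass, the chord is in first inversion (figured bass 6).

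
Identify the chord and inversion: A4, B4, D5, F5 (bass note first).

Reducing to letter names: A, B, D, F. These stack in thirds as B–D–F–A — a B half-diminished seventh chord.
A is the seventh of B half-diminished seventh; seventh in the bass means third inversion (figured bass 4/2).

B half-diminished seventh, third inversion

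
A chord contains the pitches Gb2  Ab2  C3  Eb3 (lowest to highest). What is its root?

Ab

Reordering Gb, Ab, C, Eb into stacked thirds gives Ab–C–Eb–Gb; the bottom of that stack, Ab, is the root.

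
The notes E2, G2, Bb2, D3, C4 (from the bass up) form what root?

Reordering E, G, Bb, D, C into stacked thirds gives C–E–G–Bb–D; the bottom of that stack, C, is the root.

C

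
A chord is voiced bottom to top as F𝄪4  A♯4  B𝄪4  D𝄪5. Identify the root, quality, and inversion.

The pitch classes F##, A#, B##, D## arrange in thirds as B##–D##–F##–A#: a B## diminished seventh chord.
With the fifth (F##) in the bass, the chord is in second inversion (figured bass 4/3).

B## diminished seventh, second inversion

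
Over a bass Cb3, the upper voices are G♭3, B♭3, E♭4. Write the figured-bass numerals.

The notes Cb, Gb, Bb, Eb stack in thirds as Cb–Eb–Gb–Bb — a Cb major seventh chord. The bass Cb is the root, so this is root position: figured 7.

7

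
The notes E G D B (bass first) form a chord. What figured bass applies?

The notes E, G, D, B stack in thirds as E–G–B–D — an E minor seventh chord. The bass E is the root, so this is root position: figured 7.

7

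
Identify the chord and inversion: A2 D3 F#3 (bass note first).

The pitch classes A, D, F# arrange in thirds as D–F#–A: a D major triad.
A is the fifth of D major; fifth in the bass means second inversion (figured bass 6/4).

D major, second inversion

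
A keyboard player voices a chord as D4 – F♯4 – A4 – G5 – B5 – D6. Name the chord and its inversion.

Reducing to letter names: D, F#, A, G, B. These stack in thirds as G–B–D–F#–A — a G major ninth chord.
With the fifth (D) in the bass, the chord is in second inversion.

G major ninth, second inversion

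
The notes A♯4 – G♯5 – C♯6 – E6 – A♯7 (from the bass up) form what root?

A#

The distinct letter names are A#, G#, C#, E. Arranged as a stack of thirds they read A#–C#–E–G#, so A# is the root (an A# half-diminished seventh chord).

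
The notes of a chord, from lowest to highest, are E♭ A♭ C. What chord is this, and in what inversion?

Ab major, second inversion

The pitch classes Eb, Ab, C arrange in thirds as Ab–C–Eb: an Ab major triad.
The lowest note is Eb, the fifth of the chord, so this is second inversion (figured bass 6/4).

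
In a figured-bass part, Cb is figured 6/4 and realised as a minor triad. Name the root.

Fb

The figures 6/4 mean the fifth of the chord is in the bass. If Cb is the fifth of a minor triad, the root is Fb (chord tones Fb–Abb–Cb).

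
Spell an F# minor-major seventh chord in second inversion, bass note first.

C#, E#, F#, A

The chord tones are F#–A–C#–E#. With the fifth (C#) lowest for second inversion: C#, E#, F#, A.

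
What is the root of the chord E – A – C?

A

E, A, C are the tones of an A minor triad (A–C–E), making A the root.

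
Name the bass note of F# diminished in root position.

F#

In root position the root is lowest. For F# diminished (F#–A–C) that is F#.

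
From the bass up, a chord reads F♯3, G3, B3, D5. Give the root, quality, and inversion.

The distinct note names are F#, G, B, D. Stacked in thirds they read G–B–D–F#, which is a major seventh chord on G.
The lowest note is F#, the seventh of the chord, so this is third inversion (figured bass 4/2).

G major seventh, third inversion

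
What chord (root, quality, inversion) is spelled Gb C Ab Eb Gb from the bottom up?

Ab dominant seventh, third inversion

The distinct note names are Gb, C, Ab, Eb. Stacked in thirds they read Ab–C–Eb–Gb, which is a dominant seventh chord on Ab.
The lowest note is Gb, the seventh of the chord, so this is third inversion (figured bass 4/2).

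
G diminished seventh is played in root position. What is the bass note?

The root of G diminished seventh (G–Bb–Db–Fb) is G; that is the bass in root position.

G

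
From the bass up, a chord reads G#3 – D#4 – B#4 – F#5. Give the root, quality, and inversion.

The pitch classes G#, D#, B#, F# arrange in thirds as G#–B#–D#–F#: a G# dominant seventh chord.
With the root (G#) in the bass, the chord is in root position (figured bass 7).

G# dominant seventh, root position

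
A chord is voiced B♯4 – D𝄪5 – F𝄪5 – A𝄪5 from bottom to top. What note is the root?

B#

The distinct letter names are B#, D##, F##, A##. Arranged as a stack of thirds they read B#–D##–F##–A##, so B# is the root (a B# major seventh chord).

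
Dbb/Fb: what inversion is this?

Dbb/Fb means Dbb major with Fb in the bass. Fb is the third of Dbb major (Dbb–Fb–Abb), so this is first inversion.

first inversion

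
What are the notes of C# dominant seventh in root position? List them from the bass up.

C#, E#, G#, B

Spelling C# dominant seventh: C#–E#–G#–B. In root position the root is bass, giving C#, E#, G#, B from the bottom.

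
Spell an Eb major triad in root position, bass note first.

Eb major is Eb–G–Bb. Root position puts the root (Eb) in the bass, with the remaining tones above: Eb, G, Bb.

Eb, G, Bb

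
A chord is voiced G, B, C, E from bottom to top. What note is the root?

C

G, B, C, E are the tones of a C major seventh chord (C–E–G–B), making C the root.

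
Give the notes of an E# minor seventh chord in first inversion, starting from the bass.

G#, B#, D#, E#

E# minor seventh is E#–G#–B#–D#. First inversion puts the third (G#) in the bass, with the remaining tones above: G#, B#, D#, E#.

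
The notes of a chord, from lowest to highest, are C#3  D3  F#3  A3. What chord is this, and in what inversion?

The pitch classes C#, D, F#, A arrange in thirds as D–F#–A–C#: a D major seventh chord.
With the seventh (C#) in the bass, the chord is in third inversion (figured bass 4/2).

D major seventh, third inversion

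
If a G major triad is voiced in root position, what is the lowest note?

G

G major is G–B–D. Root position places the root in the bass: G.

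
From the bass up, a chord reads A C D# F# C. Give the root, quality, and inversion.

The distinct note names are A, C, D#, F#. Stacked in thirds they read D#–F#–A–C, which is a diminished seventh chord on D#.
The lowest note is A, the fifth of the chord, so this is second inversion (figured bass 4/3).

D# diminished seventh, second inversion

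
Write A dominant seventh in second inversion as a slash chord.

A7/E

Second inversion of A dominant seventh has the fifth (E) in the bass. As a slash chord: A7/E.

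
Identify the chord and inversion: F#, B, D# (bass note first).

The pitch classes F#, B, D# arrange in thirds as B–D#–F#: a B major triad.
With the fifth (F#) in the bass, the chord is in second inversion (figured bass 6/4).

B major, second inversion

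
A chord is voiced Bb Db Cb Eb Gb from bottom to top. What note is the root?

Cb

Reordering Bb, Db, Cb, Eb, Gb into stacked thirds gives Cb–Eb–Gb–Bb–Db; the bottom of that stack, Cb, is the root.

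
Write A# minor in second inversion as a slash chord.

Second inversion of A# minor has the fifth (E#) in the bass. As a slash chord: A#m/E#.

A#m/E#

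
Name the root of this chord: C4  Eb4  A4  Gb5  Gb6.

The distinct letter names are C, Eb, A, Gb. Arranged as a stack of thirds they read A–C–Eb–Gb, so A is the root (an A diminished seventh chord).

A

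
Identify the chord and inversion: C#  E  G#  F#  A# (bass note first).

F# dominant ninth, second inversion

The distinct note names are C#, E, G#, F#, A#. Stacked in thirds they read F#–A#–C#–E–G#, which is a dominant ninth chord on F#.
C# is the fifth of F# dominant ninth; fifth in the bass means second inversion.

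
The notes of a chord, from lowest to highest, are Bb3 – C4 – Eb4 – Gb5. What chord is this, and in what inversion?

C half-diminished seventh, third inversion

Reducing to letter names: Bb, C, Eb, Gb. These stack in thirds as C–Eb–Gb–Bb — a C half-diminished seventh chord.
With the seventh (Bb) in the bass, the chord is in third inversion (figured bass 4/2).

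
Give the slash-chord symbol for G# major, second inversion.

G#M/D#

Second inversion of G# major has the fifth (D#) in the bass. As a slash chord: G#M/D#.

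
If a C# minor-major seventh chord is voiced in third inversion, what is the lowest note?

The seventh of C# minor-major seventh (C#–E–G#–B#) is B#; that is the bass in third inversion.

B#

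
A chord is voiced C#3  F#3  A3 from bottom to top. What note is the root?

F#

C#, F#, A are the tones of an F# minor triad (F#–A–C#), making F# the root.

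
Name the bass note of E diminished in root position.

The root of E diminished (E–G–Bb) is E; that is the bass in root position.

E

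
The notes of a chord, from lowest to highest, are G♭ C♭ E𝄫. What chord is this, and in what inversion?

Cb minor, second inversion

Reducing to letter names: Gb, Cb, Ebb. These stack in thirds as Cb–Ebb–Gb — a Cb minor triad.
The lowest note is Gb, the fifth of the chord, so this is second inversion (figured bass 6/4).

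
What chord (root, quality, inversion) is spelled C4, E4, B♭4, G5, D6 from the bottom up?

Reducing to letter names: C, E, Bb, G, D. These stack in thirds as C–E–G–Bb–D — a C dominant ninth chord.
With the root (C) in the bass, the chord is in root position.

C dominant ninth, root position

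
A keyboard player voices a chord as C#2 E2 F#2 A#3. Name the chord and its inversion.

The pitch classes C#, E, F#, A# arrange in thirds as F#–A#–C#–E: an F# dominant seventh chord.
The lowest note is C#, the fifth of the chord, so this is second inversion (figured bass 4/3).

F# dominant seventh, second inversion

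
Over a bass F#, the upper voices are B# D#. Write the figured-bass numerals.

The notes F#, B#, D# stack in thirds as B#–D#–F# — a B# diminished triad. The bass F# is the fifth, so this is second inversion: figured 6/4.

6/4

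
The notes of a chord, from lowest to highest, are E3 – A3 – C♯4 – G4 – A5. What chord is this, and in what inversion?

A dominant seventh, second inversion

The pitch classes E, A, C#, G arrange in thirds as A–C#–E–G: an A dominant seventh chord.
With the fifth (E) in the bass, the chord is in second inversion (figured bass 4/3).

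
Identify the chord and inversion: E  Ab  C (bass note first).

Ab augmented, second inversion

The distinct note names are E, Ab, C. Stacked in thirds they read Ab–C–E, which is an augmented triad on Ab.
The lowest note is E, the fifth of the chord, so this is second inversion (figured bass 6/4).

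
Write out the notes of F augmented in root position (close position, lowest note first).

F, A, C#

F augmented is F–A–C#. Root position puts the root (F) in the bass, with the remaining tones above: F, A, C#.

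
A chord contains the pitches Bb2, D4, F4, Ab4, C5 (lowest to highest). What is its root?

Bb, D, F, Ab, C are the tones of a Bb dominant ninth chord (Bb–D–F–Ab–C), making Bb the root.

Bb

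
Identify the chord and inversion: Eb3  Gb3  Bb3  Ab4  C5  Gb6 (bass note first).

Ab dominant ninth, second inversion

Reducing to letter names: Eb, Gb, Bb, Ab, C. These stack in thirds as Ab–C–Eb–Gb–Bb — an Ab dominant ninth chord.
With the fifth (Eb) in the bass, the chord is in second inversion.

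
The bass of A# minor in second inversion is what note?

E#

The fifth of A# minor (A#–C#–E#) is E#; that is the bass in second inversion.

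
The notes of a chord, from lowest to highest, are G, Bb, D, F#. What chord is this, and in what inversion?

G minor-major seventh, root position

The distinct note names are G, Bb, D, F#. Stacked in thirds they read G–Bb–D–F#, which is a minor-major seventh chord on G.
The lowest note is G, the root of the chord, so this is root position (figured bass 7).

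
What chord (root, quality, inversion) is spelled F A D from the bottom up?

D minor, first inversion

Reducing to letter names: F, A, D. These stack in thirds as D–F–A — a D minor triad.
With the third (F) in the bass, the chord is in first inversion (figured bass 6).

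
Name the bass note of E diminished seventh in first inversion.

G

E diminished seventh is E–G–Bb–Db. First inversion places the third in the bass: G.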